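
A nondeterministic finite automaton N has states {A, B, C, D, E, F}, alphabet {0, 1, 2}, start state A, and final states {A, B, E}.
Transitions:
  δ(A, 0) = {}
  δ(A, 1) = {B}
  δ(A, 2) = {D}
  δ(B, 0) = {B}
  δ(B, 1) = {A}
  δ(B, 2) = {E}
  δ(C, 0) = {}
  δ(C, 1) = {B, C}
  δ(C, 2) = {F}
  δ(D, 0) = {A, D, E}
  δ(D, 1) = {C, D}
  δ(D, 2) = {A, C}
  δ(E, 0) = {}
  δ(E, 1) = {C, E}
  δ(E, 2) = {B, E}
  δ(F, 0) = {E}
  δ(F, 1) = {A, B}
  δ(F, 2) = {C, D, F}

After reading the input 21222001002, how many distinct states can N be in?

5

Start: {A}
read 2: {D}
read 1: {C, D}
read 2: {A, C, F}
read 2: {C, D, F}
read 2: {A, C, D, F}
read 0: {A, D, E}
read 0: {A, D, E}
read 1: {B, C, D, E}
read 0: {A, B, D, E}
read 0: {A, B, D, E}
read 2: {A, B, C, D, E}
Final reachable set {A, B, C, D, E} has 5 states.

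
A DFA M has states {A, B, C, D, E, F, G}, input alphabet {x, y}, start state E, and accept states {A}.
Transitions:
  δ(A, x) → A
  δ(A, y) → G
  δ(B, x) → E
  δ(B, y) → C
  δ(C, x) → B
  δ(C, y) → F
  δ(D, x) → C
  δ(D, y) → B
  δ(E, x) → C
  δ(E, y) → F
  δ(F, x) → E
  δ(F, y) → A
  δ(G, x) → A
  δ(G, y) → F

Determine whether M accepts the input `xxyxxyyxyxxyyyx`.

accepted

E --x--> C
C --x--> B
B --y--> C
C --x--> B
B --x--> E
E --y--> F
F --y--> A
A --x--> A
A --y--> G
G --x--> A
A --x--> A
A --y--> G
G --y--> F
F --y--> A
A --x--> A
End in state A, which is an accepting state.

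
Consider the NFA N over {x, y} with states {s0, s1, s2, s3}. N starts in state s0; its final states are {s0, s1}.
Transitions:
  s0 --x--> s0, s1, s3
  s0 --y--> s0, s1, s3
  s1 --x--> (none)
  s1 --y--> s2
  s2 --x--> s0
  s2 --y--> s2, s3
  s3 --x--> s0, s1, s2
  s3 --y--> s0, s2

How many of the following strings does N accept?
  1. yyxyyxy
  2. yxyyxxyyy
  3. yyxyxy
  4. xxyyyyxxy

4

yyxyyxy: accepted
yxyyxxyyy: accepted
yyxyxy: accepted
xxyyyyxxy: accepted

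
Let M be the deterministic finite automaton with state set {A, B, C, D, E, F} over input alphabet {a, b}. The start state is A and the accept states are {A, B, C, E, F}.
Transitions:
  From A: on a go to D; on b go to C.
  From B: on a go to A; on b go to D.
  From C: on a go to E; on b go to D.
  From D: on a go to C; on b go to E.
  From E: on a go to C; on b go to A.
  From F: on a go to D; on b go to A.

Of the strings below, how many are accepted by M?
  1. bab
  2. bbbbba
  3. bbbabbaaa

bab: accepted
bbbbba: accepted
bbbabbaaa: accepted

3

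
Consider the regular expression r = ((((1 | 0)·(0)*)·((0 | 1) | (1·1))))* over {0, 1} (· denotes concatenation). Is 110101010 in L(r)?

no

110101010 cannot be split into zero or more pieces each matching (((1|0)·(0)*)·((0|1)|(1·1))).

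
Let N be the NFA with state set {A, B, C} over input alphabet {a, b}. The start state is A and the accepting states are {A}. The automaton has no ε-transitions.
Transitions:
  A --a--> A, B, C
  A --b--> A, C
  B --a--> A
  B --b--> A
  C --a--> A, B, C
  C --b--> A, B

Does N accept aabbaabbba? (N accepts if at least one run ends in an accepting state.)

accepted

Start: {A}
read a: {A, B, C}
read a: {A, B, C}
read b: {A, B, C}
read b: {A, B, C}
read a: {A, B, C}
read a: {A, B, C}
read b: {A, B, C}
read b: {A, B, C}
read b: {A, B, C}
read a: {A, B, C}
Reachable ∩ accepting = {A} — nonempty.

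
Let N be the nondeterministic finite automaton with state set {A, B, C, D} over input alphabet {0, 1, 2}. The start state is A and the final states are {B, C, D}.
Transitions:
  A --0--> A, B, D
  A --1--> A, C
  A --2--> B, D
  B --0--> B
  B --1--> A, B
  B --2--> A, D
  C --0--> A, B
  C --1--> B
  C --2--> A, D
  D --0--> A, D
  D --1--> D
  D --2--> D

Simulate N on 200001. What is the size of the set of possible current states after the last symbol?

Start: {A}
read 2: {B, D}
read 0: {A, B, D}
read 0: {A, B, D}
read 0: {A, B, D}
read 0: {A, B, D}
read 1: {A, B, C, D}
Final reachable set {A, B, C, D} has 4 states.

4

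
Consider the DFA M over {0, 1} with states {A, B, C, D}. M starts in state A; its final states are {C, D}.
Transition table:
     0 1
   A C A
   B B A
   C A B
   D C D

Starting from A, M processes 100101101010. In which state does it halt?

C

A --1--> A
A --0--> C
C --0--> A
A --1--> A
A --0--> C
C --1--> B
B --1--> A
A --0--> C
C --1--> B
B --0--> B
B --1--> A
A --0--> C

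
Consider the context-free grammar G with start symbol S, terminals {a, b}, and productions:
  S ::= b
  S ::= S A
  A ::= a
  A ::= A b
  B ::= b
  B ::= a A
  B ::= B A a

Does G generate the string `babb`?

yes

S ⇒ SA ⇒ bA ⇒ bAb ⇒ bAbb ⇒ babb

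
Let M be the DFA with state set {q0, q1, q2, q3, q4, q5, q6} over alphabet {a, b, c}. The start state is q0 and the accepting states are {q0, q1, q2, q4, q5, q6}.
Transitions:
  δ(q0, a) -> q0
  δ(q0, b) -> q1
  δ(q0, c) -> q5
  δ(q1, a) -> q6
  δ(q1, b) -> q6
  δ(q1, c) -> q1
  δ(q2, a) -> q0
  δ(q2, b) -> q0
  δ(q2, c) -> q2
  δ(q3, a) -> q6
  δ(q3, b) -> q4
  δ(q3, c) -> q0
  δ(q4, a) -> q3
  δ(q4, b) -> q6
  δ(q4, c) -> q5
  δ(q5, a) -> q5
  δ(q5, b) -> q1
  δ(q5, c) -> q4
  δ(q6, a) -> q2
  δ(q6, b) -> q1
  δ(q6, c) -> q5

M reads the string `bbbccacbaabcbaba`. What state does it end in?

q6

q0 --b--> q1
q1 --b--> q6
q6 --b--> q1
q1 --c--> q1
q1 --c--> q1
q1 --a--> q6
q6 --c--> q5
q5 --b--> q1
q1 --a--> q6
q6 --a--> q2
q2 --b--> q0
q0 --c--> q5
q5 --b--> q1
q1 --a--> q6
q6 --b--> q1
q1 --a--> q6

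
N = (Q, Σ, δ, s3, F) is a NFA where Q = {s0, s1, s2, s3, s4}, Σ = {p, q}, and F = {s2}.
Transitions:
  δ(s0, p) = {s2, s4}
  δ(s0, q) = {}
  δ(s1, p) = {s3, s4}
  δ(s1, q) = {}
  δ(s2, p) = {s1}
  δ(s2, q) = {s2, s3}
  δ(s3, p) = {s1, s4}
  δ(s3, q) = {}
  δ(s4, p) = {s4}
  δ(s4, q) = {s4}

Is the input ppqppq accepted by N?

Start: {s3}
read p: {s1, s4}
read p: {s3, s4}
read q: {s4}
read p: {s4}
read p: {s4}
read q: {s4}
Reachable ∩ accepting = {} — empty.

rejected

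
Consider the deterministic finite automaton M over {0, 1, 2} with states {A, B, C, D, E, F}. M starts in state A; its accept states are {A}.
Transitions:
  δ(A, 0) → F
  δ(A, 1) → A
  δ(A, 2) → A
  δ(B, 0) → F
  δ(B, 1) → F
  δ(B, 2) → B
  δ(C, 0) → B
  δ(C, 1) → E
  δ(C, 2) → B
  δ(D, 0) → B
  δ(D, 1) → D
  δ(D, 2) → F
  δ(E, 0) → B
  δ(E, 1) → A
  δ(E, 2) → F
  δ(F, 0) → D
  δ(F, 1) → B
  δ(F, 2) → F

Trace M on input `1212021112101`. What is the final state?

A --1--> A
A --2--> A
A --1--> A
A --2--> A
A --0--> F
F --2--> F
F --1--> B
B --1--> F
F --1--> B
B --2--> B
B --1--> F
F --0--> D
D --1--> D

D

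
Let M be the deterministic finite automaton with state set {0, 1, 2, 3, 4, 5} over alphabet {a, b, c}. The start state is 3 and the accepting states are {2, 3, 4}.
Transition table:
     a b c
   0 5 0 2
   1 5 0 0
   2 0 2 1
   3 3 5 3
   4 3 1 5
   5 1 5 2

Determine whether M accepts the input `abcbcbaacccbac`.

accepted

3 --a--> 3
3 --b--> 5
5 --c--> 2
2 --b--> 2
2 --c--> 1
1 --b--> 0
0 --a--> 5
5 --a--> 1
1 --c--> 0
0 --c--> 2
2 --c--> 1
1 --b--> 0
0 --a--> 5
5 --c--> 2
End in state 2, which is an accepting state.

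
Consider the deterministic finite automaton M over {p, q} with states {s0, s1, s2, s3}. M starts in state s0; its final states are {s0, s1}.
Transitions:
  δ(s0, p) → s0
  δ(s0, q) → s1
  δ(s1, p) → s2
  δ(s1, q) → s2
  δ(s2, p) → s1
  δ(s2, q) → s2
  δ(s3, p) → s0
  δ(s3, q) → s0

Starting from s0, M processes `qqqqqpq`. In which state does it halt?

s2

s0 --q--> s1
s1 --q--> s2
s2 --q--> s2
s2 --q--> s2
s2 --q--> s2
s2 --p--> s1
s1 --q--> s2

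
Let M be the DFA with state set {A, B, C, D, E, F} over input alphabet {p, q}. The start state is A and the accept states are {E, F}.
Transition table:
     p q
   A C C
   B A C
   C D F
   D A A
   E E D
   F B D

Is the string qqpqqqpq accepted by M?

A --q--> C
C --q--> F
F --p--> B
B --q--> C
C --q--> F
F --q--> D
D --p--> A
A --q--> C
End in state C, which is not an accepting state.

rejected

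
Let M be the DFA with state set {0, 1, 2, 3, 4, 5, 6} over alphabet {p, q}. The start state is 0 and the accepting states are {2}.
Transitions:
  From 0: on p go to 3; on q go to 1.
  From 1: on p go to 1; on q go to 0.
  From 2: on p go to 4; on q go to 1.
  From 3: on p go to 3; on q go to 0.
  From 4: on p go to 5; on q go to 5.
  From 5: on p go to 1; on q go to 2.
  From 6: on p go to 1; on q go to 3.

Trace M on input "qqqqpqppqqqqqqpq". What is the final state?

0

0 --q--> 1
1 --q--> 0
0 --q--> 1
1 --q--> 0
0 --p--> 3
3 --q--> 0
0 --p--> 3
3 --p--> 3
3 --q--> 0
0 --q--> 1
1 --q--> 0
0 --q--> 1
1 --q--> 0
0 --q--> 1
1 --p--> 1
1 --q--> 0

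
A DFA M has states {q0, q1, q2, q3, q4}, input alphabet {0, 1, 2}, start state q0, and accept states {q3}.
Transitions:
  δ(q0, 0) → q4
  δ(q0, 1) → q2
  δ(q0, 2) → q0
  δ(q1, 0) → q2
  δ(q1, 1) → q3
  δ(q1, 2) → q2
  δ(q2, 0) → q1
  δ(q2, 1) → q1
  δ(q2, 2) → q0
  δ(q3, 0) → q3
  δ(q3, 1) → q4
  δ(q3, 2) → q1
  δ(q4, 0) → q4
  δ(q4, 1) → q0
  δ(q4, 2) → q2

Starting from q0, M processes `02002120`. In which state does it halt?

q0 --0--> q4
q4 --2--> q2
q2 --0--> q1
q1 --0--> q2
q2 --2--> q0
q0 --1--> q2
q2 --2--> q0
q0 --0--> q4

q4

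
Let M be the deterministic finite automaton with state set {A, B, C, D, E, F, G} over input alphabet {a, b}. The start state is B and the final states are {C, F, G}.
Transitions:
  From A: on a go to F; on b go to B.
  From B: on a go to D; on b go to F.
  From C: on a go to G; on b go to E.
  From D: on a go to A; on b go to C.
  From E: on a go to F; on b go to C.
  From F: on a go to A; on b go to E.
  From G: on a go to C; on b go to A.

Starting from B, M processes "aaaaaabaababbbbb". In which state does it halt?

C

B --a--> D
D --a--> A
A --a--> F
F --a--> A
A --a--> F
F --a--> A
A --b--> B
B --a--> D
D --a--> A
A --b--> B
B --a--> D
D --b--> C
C --b--> E
E --b--> C
C --b--> E
E --b--> C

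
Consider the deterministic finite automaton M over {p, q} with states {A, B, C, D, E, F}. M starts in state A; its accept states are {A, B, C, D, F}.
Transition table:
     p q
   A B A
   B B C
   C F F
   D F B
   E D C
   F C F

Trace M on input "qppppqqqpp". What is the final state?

F

A --q--> A
A --p--> B
B --p--> B
B --p--> B
B --p--> B
B --q--> C
C --q--> F
F --q--> F
F --p--> C
C --p--> F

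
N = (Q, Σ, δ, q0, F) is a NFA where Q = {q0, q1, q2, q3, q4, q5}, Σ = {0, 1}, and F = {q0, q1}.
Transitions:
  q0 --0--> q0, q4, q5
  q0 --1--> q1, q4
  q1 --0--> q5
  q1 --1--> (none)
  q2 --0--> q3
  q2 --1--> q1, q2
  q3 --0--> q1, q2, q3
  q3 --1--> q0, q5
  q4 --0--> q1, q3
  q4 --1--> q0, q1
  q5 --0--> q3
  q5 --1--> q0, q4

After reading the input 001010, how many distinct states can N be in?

Start: {q0}
read 0: {q0, q4, q5}
read 0: {q0, q1, q3, q4, q5}
read 1: {q0, q1, q4, q5}
read 0: {q0, q1, q3, q4, q5}
read 1: {q0, q1, q4, q5}
read 0: {q0, q1, q3, q4, q5}
Final reachable set {q0, q1, q3, q4, q5} has 5 states.

5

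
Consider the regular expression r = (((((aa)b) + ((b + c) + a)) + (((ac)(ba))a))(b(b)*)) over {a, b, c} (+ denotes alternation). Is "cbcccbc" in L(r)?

no

No split of cbcccbc into u·v has ((((aa)b)+((b+c)+a))+(((ac)(ba))a)) matching u and (b(b)*) matching v.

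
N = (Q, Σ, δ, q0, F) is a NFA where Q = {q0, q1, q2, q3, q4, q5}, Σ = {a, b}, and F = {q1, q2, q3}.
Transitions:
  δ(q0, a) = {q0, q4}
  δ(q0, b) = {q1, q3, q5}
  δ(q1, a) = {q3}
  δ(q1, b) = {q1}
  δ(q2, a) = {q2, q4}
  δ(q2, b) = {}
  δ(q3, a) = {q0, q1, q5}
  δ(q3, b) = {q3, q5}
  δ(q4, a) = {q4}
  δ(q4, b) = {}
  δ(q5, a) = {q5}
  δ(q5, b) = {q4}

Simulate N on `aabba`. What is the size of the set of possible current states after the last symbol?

5

Start: {q0}
read a: {q0, q4}
read a: {q0, q4}
read b: {q1, q3, q5}
read b: {q1, q3, q4, q5}
read a: {q0, q1, q3, q4, q5}
Final reachable set {q0, q1, q3, q4, q5} has 5 states.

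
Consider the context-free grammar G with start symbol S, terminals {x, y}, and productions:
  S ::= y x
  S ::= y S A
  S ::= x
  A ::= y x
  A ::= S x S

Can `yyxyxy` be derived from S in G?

no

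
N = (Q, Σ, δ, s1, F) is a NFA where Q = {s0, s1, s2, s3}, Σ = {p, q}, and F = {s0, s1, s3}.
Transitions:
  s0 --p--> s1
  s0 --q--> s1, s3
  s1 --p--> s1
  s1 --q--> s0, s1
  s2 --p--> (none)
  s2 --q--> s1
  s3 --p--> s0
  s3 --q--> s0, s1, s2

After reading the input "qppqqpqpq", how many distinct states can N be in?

Start: {s1}
read q: {s0, s1}
read p: {s1}
read p: {s1}
read q: {s0, s1}
read q: {s0, s1, s3}
read p: {s0, s1}
read q: {s0, s1, s3}
read p: {s0, s1}
read q: {s0, s1, s3}
Final reachable set {s0, s1, s3} has 3 states.

3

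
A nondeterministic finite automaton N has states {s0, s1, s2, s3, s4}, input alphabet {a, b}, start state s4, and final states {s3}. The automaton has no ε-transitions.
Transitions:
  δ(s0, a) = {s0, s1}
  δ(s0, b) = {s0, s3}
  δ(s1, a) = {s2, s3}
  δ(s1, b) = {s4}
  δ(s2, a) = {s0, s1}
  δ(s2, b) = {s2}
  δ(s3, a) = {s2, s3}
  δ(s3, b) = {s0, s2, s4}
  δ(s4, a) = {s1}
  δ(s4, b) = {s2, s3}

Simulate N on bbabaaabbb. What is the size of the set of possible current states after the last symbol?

Start: {s4}
read b: {s2, s3}
read b: {s0, s2, s4}
read a: {s0, s1}
read b: {s0, s3, s4}
read a: {s0, s1, s2, s3}
read a: {s0, s1, s2, s3}
read a: {s0, s1, s2, s3}
read b: {s0, s2, s3, s4}
read b: {s0, s2, s3, s4}
read b: {s0, s2, s3, s4}
Final reachable set {s0, s2, s3, s4} has 4 states.

4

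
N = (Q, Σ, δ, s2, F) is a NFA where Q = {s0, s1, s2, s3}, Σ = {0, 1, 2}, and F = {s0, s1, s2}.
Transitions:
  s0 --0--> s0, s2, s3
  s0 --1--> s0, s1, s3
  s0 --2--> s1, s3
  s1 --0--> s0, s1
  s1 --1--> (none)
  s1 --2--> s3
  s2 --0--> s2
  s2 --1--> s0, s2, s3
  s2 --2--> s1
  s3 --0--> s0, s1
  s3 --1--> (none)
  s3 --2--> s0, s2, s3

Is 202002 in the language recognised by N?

Start: {s2}
read 2: {s1}
read 0: {s0, s1}
read 2: {s1, s3}
read 0: {s0, s1}
read 0: {s0, s1, s2, s3}
read 2: {s0, s1, s2, s3}
Reachable ∩ accepting = {s0, s1, s2} — nonempty.

accepted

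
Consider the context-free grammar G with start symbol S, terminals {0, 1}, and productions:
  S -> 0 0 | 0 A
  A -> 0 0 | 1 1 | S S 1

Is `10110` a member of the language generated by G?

no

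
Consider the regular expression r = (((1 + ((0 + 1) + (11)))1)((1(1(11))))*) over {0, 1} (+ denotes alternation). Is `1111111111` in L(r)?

Split as 11·11111111: ((1+((0+1)+(11)))1) matches 11 and ((1(1(11))))* matches 11111111.

yes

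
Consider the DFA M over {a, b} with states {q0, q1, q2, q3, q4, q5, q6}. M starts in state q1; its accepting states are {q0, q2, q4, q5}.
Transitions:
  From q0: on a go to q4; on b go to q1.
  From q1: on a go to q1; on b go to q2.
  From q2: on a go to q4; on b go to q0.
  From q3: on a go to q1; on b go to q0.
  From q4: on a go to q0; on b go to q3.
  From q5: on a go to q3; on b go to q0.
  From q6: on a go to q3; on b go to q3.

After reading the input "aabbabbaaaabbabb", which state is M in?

q0

q1 --a--> q1
q1 --a--> q1
q1 --b--> q2
q2 --b--> q0
q0 --a--> q4
q4 --b--> q3
q3 --b--> q0
q0 --a--> q4
q4 --a--> q0
q0 --a--> q4
q4 --a--> q0
q0 --b--> q1
q1 --b--> q2
q2 --a--> q4
q4 --b--> q3
q3 --b--> q0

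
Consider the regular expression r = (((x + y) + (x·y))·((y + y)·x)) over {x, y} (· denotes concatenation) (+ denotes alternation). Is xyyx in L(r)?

Split as xy·yx: ((x+y)+(x·y)) matches xy and ((y+y)·x) matches yx.

yes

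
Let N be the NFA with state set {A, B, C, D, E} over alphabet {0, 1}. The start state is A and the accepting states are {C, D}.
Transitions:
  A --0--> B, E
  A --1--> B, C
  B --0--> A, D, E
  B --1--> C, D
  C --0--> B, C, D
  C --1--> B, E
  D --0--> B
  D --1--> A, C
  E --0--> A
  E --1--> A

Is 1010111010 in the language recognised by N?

Start: {A}
read 1: {B, C}
read 0: {A, B, C, D, E}
read 1: {A, B, C, D, E}
read 0: {A, B, C, D, E}
read 1: {A, B, C, D, E}
read 1: {A, B, C, D, E}
read 1: {A, B, C, D, E}
read 0: {A, B, C, D, E}
read 1: {A, B, C, D, E}
read 0: {A, B, C, D, E}
Reachable ∩ accepting = {C, D} — nonempty.

accepted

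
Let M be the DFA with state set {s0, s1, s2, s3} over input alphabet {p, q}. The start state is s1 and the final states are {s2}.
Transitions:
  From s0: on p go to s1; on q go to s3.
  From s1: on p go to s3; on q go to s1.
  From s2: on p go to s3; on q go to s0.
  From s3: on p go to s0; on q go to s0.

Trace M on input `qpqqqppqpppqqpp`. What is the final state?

s3

s1 --q--> s1
s1 --p--> s3
s3 --q--> s0
s0 --q--> s3
s3 --q--> s0
s0 --p--> s1
s1 --p--> s3
s3 --q--> s0
s0 --p--> s1
s1 --p--> s3
s3 --p--> s0
s0 --q--> s3
s3 --q--> s0
s0 --p--> s1
s1 --p--> s3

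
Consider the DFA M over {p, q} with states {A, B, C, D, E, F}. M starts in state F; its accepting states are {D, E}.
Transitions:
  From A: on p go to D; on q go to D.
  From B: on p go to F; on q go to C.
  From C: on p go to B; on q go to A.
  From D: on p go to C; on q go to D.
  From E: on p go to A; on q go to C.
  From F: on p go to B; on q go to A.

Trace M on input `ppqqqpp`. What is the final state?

B

F --p--> B
B --p--> F
F --q--> A
A --q--> D
D --q--> D
D --p--> C
C --p--> B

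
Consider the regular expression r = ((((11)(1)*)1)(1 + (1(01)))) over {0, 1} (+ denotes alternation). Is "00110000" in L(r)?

no

No split of 00110000 into u·v has (((11)(1)*)1) matching u and (1+(1(01))) matching v.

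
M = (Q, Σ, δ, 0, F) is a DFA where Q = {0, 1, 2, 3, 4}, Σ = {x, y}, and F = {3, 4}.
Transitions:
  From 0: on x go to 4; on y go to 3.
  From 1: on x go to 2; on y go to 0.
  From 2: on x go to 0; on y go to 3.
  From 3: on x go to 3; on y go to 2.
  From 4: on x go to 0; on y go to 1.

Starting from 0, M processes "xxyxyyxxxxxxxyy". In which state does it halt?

3

0 --x--> 4
4 --x--> 0
0 --y--> 3
3 --x--> 3
3 --y--> 2
2 --y--> 3
3 --x--> 3
3 --x--> 3
3 --x--> 3
3 --x--> 3
3 --x--> 3
3 --x--> 3
3 --x--> 3
3 --y--> 2
2 --y--> 3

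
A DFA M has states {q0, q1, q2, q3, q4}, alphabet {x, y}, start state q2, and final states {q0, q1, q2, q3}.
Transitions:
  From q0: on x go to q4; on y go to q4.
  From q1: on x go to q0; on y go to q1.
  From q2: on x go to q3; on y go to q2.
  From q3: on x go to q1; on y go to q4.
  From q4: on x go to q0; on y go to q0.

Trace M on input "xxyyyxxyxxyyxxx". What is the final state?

q4

q2 --x--> q3
q3 --x--> q1
q1 --y--> q1
q1 --y--> q1
q1 --y--> q1
q1 --x--> q0
q0 --x--> q4
q4 --y--> q0
q0 --x--> q4
q4 --x--> q0
q0 --y--> q4
q4 --y--> q0
q0 --x--> q4
q4 --x--> q0
q0 --x--> q4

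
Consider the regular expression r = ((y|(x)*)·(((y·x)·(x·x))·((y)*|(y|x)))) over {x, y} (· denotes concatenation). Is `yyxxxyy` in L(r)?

yes

Split as y·yxxxyy: (y|(x)*) matches y and (((y·x)·(x·x))·((y)*|(y|x))) matches yxxxyy.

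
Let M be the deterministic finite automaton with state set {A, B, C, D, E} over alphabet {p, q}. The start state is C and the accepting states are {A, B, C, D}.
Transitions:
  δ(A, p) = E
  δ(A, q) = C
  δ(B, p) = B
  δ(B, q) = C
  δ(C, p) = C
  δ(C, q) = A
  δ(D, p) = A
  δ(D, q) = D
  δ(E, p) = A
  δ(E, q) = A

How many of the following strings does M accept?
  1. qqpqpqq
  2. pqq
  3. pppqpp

3

qqpqpqq: accepted
pqq: accepted
pppqpp: accepted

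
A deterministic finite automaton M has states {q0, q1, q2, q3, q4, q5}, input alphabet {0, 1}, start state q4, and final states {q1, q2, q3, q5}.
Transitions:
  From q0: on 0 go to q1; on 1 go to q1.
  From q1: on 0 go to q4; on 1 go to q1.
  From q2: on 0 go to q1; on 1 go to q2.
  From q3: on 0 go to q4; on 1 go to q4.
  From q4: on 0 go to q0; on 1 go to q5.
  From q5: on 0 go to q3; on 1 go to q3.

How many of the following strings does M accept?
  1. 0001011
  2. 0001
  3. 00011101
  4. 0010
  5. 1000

3

0001011: accepted
0001: accepted
00011101: accepted
0010: rejected
1000: rejected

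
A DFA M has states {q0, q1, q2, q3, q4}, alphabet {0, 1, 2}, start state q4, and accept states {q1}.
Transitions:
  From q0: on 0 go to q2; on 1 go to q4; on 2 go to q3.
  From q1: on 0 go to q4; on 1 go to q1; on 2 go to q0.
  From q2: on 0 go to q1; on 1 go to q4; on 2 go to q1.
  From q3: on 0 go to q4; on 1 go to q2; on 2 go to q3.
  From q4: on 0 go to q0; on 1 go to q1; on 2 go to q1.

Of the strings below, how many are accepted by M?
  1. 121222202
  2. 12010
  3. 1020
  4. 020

121222202: accepted
12010: rejected
1020: rejected
020: rejected

1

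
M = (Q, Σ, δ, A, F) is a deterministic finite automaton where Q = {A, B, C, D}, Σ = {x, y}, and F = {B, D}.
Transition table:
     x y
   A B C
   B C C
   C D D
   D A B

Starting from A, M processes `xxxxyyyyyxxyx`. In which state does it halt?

D

A --x--> B
B --x--> C
C --x--> D
D --x--> A
A --y--> C
C --y--> D
D --y--> B
B --y--> C
C --y--> D
D --x--> A
A --x--> B
B --y--> C
C --x--> D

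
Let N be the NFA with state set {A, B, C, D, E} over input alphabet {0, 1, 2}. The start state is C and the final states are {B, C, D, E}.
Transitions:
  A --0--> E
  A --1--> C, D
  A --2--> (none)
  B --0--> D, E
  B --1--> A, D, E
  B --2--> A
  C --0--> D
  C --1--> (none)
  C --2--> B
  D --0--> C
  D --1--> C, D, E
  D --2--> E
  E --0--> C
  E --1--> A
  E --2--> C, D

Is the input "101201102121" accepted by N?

rejected

Start: {C}
read 1: {}
The reachable set is empty and stays empty for the remaining 11 symbols.
Reachable ∩ accepting = {} — empty.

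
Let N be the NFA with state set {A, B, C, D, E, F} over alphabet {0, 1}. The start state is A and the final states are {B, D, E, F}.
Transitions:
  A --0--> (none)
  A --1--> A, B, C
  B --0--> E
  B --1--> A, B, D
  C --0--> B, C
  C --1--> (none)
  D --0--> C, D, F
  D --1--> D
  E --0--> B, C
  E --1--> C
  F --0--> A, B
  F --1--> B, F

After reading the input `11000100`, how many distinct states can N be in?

6

Start: {A}
read 1: {A, B, C}
read 1: {A, B, C, D}
read 0: {B, C, D, E, F}
read 0: {A, B, C, D, E, F}
read 0: {A, B, C, D, E, F}
read 1: {A, B, C, D, F}
read 0: {A, B, C, D, E, F}
read 0: {A, B, C, D, E, F}
Final reachable set {A, B, C, D, E, F} has 6 states.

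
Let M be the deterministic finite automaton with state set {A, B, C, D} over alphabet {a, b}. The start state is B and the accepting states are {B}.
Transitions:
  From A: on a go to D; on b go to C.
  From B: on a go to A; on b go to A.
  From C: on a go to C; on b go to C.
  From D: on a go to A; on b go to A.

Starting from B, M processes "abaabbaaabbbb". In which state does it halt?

C

B --a--> A
A --b--> C
C --a--> C
C --a--> C
C --b--> C
C --b--> C
C --a--> C
C --a--> C
C --a--> C
C --b--> C
C --b--> C
C --b--> C
C --b--> C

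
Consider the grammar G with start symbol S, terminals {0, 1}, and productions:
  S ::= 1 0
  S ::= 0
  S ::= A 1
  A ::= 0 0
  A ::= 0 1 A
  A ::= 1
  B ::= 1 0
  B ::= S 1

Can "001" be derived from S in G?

yes

S ⇒ A1 ⇒ 001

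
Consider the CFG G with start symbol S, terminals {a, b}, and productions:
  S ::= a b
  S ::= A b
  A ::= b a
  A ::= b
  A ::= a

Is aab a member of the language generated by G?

no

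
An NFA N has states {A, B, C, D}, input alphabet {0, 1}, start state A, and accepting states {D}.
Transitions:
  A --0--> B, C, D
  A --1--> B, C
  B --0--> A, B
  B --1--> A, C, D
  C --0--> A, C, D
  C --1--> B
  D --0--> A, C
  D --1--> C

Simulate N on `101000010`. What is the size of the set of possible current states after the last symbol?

4

Start: {A}
read 1: {B, C}
read 0: {A, B, C, D}
read 1: {A, B, C, D}
read 0: {A, B, C, D}
read 0: {A, B, C, D}
read 0: {A, B, C, D}
read 0: {A, B, C, D}
read 1: {A, B, C, D}
read 0: {A, B, C, D}
Final reachable set {A, B, C, D} has 4 states.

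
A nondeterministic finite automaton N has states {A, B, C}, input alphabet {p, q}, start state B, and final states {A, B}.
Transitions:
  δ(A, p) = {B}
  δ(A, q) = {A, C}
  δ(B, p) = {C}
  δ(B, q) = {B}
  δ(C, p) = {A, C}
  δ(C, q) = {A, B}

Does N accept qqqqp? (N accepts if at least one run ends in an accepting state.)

Start: {B}
read q: {B}
read q: {B}
read q: {B}
read q: {B}
read p: {C}
Reachable ∩ accepting = {} — empty.

rejected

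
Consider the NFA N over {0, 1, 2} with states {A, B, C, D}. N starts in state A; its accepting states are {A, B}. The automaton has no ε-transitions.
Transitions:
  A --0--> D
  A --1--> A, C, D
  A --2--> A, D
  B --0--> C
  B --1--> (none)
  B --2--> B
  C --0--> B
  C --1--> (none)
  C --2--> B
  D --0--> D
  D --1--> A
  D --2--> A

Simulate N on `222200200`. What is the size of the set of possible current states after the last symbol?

1

Start: {A}
read 2: {A, D}
read 2: {A, D}
read 2: {A, D}
read 2: {A, D}
read 0: {D}
read 0: {D}
read 2: {A}
read 0: {D}
read 0: {D}
Final reachable set {D} has 1 state.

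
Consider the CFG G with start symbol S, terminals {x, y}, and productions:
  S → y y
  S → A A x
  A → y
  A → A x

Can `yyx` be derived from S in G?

S ⇒ AAx ⇒ yAx ⇒ yyx

yes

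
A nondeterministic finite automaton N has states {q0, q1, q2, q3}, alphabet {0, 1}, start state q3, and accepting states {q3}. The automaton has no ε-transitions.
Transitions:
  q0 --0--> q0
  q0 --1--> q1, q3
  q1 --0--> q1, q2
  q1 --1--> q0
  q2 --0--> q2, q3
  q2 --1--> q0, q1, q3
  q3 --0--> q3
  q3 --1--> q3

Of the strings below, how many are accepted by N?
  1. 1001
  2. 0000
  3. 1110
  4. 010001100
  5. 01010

5

1001: accepted
0000: accepted
1110: accepted
010001100: accepted
01010: accepted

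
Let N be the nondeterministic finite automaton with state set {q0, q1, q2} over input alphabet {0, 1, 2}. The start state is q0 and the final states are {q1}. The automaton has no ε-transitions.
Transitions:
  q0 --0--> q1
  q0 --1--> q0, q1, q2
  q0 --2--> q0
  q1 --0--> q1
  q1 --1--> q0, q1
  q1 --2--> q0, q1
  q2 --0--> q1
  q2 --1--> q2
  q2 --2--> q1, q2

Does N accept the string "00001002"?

Start: {q0}
read 0: {q1}
read 0: {q1}
read 0: {q1}
read 0: {q1}
read 1: {q0, q1}
read 0: {q1}
read 0: {q1}
read 2: {q0, q1}
Reachable ∩ accepting = {q1} — nonempty.

accepted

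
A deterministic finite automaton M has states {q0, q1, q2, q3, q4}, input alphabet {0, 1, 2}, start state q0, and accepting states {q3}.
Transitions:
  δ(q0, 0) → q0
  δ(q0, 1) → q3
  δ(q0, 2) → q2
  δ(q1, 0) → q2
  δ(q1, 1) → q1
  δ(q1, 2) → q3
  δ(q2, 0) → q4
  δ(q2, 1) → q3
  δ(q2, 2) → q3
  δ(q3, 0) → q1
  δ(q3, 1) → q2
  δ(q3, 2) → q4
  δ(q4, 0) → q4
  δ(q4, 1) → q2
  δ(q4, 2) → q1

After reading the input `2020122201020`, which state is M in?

q1

q0 --2--> q2
q2 --0--> q4
q4 --2--> q1
q1 --0--> q2
q2 --1--> q3
q3 --2--> q4
q4 --2--> q1
q1 --2--> q3
q3 --0--> q1
q1 --1--> q1
q1 --0--> q2
q2 --2--> q3
q3 --0--> q1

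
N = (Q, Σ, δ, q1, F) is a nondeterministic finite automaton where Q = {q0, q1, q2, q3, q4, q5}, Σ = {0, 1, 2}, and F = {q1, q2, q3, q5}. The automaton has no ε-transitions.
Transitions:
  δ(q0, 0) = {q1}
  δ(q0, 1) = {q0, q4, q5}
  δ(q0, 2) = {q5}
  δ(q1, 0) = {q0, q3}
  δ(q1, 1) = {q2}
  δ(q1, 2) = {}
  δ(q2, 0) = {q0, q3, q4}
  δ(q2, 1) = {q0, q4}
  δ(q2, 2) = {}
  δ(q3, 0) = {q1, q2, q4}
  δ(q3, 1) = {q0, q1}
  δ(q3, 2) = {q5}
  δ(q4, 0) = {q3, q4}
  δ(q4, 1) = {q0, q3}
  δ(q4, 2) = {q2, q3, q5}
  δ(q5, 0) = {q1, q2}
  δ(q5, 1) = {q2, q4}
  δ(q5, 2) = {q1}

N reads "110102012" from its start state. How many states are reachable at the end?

Start: {q1}
read 1: {q2}
read 1: {q0, q4}
read 0: {q1, q3, q4}
read 1: {q0, q1, q2, q3}
read 0: {q0, q1, q2, q3, q4}
read 2: {q2, q3, q5}
read 0: {q0, q1, q2, q3, q4}
read 1: {q0, q1, q2, q3, q4, q5}
read 2: {q1, q2, q3, q5}
Final reachable set {q1, q2, q3, q5} has 4 states.

4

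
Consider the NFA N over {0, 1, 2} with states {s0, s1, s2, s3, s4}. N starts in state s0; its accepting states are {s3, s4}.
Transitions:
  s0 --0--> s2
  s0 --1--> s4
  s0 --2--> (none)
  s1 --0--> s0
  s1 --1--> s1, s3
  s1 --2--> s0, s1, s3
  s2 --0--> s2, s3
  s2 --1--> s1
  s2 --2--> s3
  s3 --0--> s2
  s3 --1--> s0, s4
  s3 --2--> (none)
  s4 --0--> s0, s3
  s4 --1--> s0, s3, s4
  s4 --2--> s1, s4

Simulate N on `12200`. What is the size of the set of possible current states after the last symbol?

2

Start: {s0}
read 1: {s4}
read 2: {s1, s4}
read 2: {s0, s1, s3, s4}
read 0: {s0, s2, s3}
read 0: {s2, s3}
Final reachable set {s2, s3} has 2 states.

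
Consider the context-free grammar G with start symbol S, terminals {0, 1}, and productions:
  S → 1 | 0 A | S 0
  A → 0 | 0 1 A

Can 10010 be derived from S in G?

no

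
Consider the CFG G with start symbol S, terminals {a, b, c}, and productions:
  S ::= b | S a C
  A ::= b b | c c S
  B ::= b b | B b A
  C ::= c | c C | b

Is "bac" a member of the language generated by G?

S ⇒ SaC ⇒ baC ⇒ bac

yes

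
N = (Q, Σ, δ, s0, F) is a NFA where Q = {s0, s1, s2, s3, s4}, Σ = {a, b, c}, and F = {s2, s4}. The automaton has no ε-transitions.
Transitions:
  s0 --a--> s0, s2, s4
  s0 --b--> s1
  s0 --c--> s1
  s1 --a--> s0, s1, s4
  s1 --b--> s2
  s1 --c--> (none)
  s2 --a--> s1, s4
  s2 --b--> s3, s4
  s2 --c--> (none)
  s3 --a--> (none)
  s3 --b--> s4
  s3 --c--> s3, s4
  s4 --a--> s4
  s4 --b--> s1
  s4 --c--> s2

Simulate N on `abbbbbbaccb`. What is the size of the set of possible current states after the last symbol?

0

Start: {s0}
read a: {s0, s2, s4}
read b: {s1, s3, s4}
read b: {s1, s2, s4}
read b: {s1, s2, s3, s4}
read b: {s1, s2, s3, s4}
read b: {s1, s2, s3, s4}
read b: {s1, s2, s3, s4}
read a: {s0, s1, s4}
read c: {s1, s2}
read c: {}
The reachable set is empty and stays empty for the remaining 1 symbol.
Final reachable set {} has 0 states.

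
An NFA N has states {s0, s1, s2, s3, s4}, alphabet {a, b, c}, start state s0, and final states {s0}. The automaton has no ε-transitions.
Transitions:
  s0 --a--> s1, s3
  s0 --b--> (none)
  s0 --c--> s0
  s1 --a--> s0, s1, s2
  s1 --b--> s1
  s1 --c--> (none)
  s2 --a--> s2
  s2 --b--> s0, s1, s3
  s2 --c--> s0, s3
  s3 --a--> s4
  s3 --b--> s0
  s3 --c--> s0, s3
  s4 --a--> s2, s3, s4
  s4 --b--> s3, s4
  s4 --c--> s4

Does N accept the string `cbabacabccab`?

Start: {s0}
read c: {s0}
read b: {}
The reachable set is empty and stays empty for the remaining 10 symbols.
Reachable ∩ accepting = {} — empty.

rejected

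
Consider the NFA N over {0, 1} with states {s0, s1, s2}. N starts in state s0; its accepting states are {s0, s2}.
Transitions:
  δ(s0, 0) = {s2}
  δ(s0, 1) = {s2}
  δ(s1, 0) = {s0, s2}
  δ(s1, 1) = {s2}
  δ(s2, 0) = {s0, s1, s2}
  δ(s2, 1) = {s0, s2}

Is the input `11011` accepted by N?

Start: {s0}
read 1: {s2}
read 1: {s0, s2}
read 0: {s0, s1, s2}
read 1: {s0, s2}
read 1: {s0, s2}
Reachable ∩ accepting = {s0, s2} — nonempty.

accepted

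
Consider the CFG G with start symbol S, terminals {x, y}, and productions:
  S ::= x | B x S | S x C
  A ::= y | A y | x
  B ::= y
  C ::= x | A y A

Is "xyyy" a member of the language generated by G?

no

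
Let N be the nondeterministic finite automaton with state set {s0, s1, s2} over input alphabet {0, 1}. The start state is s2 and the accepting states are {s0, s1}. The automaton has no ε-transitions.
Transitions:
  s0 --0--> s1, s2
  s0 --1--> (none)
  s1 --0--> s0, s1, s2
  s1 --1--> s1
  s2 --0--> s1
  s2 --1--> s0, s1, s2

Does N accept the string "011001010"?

Start: {s2}
read 0: {s1}
read 1: {s1}
read 1: {s1}
read 0: {s0, s1, s2}
read 0: {s0, s1, s2}
read 1: {s0, s1, s2}
read 0: {s0, s1, s2}
read 1: {s0, s1, s2}
read 0: {s0, s1, s2}
Reachable ∩ accepting = {s0, s1} — nonempty.

accepted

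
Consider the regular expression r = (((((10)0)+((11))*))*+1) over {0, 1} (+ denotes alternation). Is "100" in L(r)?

yes

The left alternative ((((10)0)+((11))*))* matches 100.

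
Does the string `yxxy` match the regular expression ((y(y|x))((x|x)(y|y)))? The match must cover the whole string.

Split as yx·xy: (y(y|x)) matches yx and ((x|x)(y|y)) matches xy.

yes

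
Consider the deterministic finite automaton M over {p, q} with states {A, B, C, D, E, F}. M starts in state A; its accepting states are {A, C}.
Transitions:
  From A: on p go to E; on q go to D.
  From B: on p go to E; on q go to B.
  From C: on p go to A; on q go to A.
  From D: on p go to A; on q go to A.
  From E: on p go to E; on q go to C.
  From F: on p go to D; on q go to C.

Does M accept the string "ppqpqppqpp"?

rejected

A --p--> E
E --p--> E
E --q--> C
C --p--> A
A --q--> D
D --p--> A
A --p--> E
E --q--> C
C --p--> A
A --p--> E
End in state E, which is not an accepting state.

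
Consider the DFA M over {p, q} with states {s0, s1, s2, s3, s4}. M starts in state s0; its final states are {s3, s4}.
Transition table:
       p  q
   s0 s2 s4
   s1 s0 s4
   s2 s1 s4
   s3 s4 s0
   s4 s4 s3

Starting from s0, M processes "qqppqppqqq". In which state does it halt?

s0 --q--> s4
s4 --q--> s3
s3 --p--> s4
s4 --p--> s4
s4 --q--> s3
s3 --p--> s4
s4 --p--> s4
s4 --q--> s3
s3 --q--> s0
s0 --q--> s4

s4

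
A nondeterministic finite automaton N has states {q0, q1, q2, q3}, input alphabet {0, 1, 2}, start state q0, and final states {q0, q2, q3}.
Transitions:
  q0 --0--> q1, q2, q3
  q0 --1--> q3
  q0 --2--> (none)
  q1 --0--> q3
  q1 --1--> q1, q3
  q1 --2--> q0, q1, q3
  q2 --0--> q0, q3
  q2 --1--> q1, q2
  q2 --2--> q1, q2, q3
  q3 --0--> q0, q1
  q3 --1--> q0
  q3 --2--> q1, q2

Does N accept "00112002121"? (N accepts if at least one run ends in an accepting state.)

Start: {q0}
read 0: {q1, q2, q3}
read 0: {q0, q1, q3}
read 1: {q0, q1, q3}
read 1: {q0, q1, q3}
read 2: {q0, q1, q2, q3}
read 0: {q0, q1, q2, q3}
read 0: {q0, q1, q2, q3}
read 2: {q0, q1, q2, q3}
read 1: {q0, q1, q2, q3}
read 2: {q0, q1, q2, q3}
read 1: {q0, q1, q2, q3}
Reachable ∩ accepting = {q0, q2, q3} — nonempty.

accepted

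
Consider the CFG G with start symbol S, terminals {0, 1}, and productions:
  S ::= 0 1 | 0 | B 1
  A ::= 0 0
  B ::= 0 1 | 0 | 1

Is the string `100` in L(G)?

no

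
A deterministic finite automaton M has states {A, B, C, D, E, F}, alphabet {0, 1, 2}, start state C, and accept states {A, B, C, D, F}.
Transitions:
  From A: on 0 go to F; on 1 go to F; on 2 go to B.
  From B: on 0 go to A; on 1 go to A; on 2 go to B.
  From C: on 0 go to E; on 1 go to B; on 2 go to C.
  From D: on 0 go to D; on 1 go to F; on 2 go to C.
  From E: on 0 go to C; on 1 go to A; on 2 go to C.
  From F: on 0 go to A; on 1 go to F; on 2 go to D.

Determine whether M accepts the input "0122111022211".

accepted

C --0--> E
E --1--> A
A --2--> B
B --2--> B
B --1--> A
A --1--> F
F --1--> F
F --0--> A
A --2--> B
B --2--> B
B --2--> B
B --1--> A
A --1--> F
End in state F, which is an accepting state.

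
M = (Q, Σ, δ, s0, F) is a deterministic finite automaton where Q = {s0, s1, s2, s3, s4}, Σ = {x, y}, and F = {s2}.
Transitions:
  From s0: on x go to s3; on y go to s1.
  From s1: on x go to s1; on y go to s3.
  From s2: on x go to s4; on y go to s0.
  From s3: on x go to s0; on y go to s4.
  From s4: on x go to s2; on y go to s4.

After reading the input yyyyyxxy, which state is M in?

s4

s0 --y--> s1
s1 --y--> s3
s3 --y--> s4
s4 --y--> s4
s4 --y--> s4
s4 --x--> s2
s2 --x--> s4
s4 --y--> s4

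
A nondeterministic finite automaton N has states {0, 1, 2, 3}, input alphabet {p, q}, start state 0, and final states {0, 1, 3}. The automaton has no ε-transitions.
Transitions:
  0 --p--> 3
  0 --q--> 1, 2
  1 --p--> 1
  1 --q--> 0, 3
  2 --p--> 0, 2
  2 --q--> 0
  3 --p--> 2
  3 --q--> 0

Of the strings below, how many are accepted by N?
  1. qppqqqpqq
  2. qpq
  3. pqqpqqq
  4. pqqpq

4

qppqqqpqq: accepted
qpq: accepted
pqqpqqq: accepted
pqqpq: accepted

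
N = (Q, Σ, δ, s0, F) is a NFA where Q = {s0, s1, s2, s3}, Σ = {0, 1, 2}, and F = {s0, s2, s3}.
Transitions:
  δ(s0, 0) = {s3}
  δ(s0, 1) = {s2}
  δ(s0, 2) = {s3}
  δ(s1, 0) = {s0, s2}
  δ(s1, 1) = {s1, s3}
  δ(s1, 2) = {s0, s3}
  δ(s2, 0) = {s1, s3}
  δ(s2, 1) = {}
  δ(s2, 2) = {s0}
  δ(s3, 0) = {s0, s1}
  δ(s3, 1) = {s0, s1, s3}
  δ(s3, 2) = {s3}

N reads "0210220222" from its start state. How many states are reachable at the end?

Start: {s0}
read 0: {s3}
read 2: {s3}
read 1: {s0, s1, s3}
read 0: {s0, s1, s2, s3}
read 2: {s0, s3}
read 2: {s3}
read 0: {s0, s1}
read 2: {s0, s3}
read 2: {s3}
read 2: {s3}
Final reachable set {s3} has 1 state.

1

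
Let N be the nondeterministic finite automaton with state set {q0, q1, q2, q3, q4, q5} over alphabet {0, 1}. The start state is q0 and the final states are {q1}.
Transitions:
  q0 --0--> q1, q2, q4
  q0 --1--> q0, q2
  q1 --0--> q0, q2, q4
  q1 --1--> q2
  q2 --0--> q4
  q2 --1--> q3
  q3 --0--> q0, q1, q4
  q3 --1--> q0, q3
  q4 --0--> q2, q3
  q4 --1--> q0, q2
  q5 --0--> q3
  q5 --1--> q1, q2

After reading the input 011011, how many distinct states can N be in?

Start: {q0}
read 0: {q1, q2, q4}
read 1: {q0, q2, q3}
read 1: {q0, q2, q3}
read 0: {q0, q1, q2, q4}
read 1: {q0, q2, q3}
read 1: {q0, q2, q3}
Final reachable set {q0, q2, q3} has 3 states.

3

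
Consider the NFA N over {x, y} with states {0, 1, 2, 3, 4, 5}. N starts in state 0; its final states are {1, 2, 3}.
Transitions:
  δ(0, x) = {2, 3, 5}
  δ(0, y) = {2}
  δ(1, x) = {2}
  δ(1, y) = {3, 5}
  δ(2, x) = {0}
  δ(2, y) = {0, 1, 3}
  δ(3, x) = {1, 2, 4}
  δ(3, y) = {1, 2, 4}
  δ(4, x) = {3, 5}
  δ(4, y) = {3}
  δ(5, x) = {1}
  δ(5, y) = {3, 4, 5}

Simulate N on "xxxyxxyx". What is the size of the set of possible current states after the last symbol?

Start: {0}
read x: {2, 3, 5}
read x: {0, 1, 2, 4}
read x: {0, 2, 3, 5}
read y: {0, 1, 2, 3, 4, 5}
read x: {0, 1, 2, 3, 4, 5}
read x: {0, 1, 2, 3, 4, 5}
read y: {0, 1, 2, 3, 4, 5}
read x: {0, 1, 2, 3, 4, 5}
Final reachable set {0, 1, 2, 3, 4, 5} has 6 states.

6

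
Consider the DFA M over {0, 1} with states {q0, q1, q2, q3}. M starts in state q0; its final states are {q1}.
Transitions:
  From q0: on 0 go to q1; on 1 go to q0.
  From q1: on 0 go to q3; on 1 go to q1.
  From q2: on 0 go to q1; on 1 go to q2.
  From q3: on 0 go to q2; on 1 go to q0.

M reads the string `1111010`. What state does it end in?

q0 --1--> q0
q0 --1--> q0
q0 --1--> q0
q0 --1--> q0
q0 --0--> q1
q1 --1--> q1
q1 --0--> q3

q3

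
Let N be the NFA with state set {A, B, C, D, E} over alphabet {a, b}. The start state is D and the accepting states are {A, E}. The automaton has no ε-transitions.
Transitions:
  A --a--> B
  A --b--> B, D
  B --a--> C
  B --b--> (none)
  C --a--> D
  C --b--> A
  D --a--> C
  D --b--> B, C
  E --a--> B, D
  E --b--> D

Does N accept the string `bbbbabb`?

Start: {D}
read b: {B, C}
read b: {A}
read b: {B, D}
read b: {B, C}
read a: {C, D}
read b: {A, B, C}
read b: {A, B, D}
Reachable ∩ accepting = {A} — nonempty.

accepted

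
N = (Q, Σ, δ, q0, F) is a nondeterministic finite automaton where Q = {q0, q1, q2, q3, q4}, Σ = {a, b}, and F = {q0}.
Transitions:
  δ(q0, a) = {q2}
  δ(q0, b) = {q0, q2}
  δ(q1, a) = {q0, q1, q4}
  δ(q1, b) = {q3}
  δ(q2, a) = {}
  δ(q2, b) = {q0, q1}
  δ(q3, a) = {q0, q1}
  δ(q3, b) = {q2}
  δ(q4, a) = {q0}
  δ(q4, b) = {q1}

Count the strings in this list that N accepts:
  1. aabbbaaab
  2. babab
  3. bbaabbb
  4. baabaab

2

aabbbaaab: rejected
babab: accepted
bbaabbb: accepted
baabaab: rejected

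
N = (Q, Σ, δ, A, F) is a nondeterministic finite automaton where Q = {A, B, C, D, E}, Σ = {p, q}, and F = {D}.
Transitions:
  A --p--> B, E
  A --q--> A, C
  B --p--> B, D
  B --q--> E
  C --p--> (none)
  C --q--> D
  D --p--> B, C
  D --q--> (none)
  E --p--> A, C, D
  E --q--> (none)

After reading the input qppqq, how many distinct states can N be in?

3

Start: {A}
read q: {A, C}
read p: {B, E}
read p: {A, B, C, D}
read q: {A, C, D, E}
read q: {A, C, D}
Final reachable set {A, C, D} has 3 states.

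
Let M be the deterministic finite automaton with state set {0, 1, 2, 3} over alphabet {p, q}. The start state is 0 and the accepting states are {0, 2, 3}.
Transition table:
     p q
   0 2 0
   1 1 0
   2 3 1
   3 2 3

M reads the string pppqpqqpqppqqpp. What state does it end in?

0 --p--> 2
2 --p--> 3
3 --p--> 2
2 --q--> 1
1 --p--> 1
1 --q--> 0
0 --q--> 0
0 --p--> 2
2 --q--> 1
1 --p--> 1
1 --p--> 1
1 --q--> 0
0 --q--> 0
0 --p--> 2
2 --p--> 3

3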